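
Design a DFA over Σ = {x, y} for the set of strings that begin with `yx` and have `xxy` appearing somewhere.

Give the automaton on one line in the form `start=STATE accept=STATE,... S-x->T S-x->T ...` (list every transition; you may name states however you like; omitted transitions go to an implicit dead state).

start=q0 accept=q9 q0-x->q1 q0-y->q2 q1-x->q3 q1-y->q4 q2-x->q5 q2-y->q4 q3-x->q3 q3-y->q6 q4-x->q1 q4-y->q4 q5-x->q7 q5-y->q8 q6-x->q6 q6-y->q6 q7-x->q7 q7-y->q9 q8-x->q5 q8-y->q8 q9-x->q9 q9-y->q9

Handle the two conditions separately and then intersect. The first has 4 states tracking whether the input so far still matches the prefix `yx`; the second has 4 states tracking whether and how much of `xxy` has been seen. A product state is a pair (one from each), accepting exactly when both do.
A 10-state machine:
        x   y  
>  q0   q1  q2 
   q1   q3  q4 
   q2   q5  q4 
   q3   q3  q6 
   q4   q1  q4 
   q5   q7  q8 
   q6   q6  q6 
   q7   q7  q9 
   q8   q5  q8 
 * q9   q9  q9 
(> = start, * = accepting)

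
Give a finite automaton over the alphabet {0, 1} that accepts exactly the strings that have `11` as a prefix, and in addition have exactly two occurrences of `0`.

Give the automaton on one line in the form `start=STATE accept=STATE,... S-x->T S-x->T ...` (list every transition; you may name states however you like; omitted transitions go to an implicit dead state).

Run two small machines in parallel and take their product. The first has 4 states tracking whether the input so far still matches the prefix `11`; the second has 4 states tracking the count of `0`s, saturating at 3. A product state is a pair (one from each), accepting exactly when both do. Minimizing collapses redundant product states.
A 6-state machine:
       0  1 
>  A   B  C 
   B   B  B 
   C   B  D 
   D   E  D 
   E   F  E 
 * F   B  F 
(> = start, * = accepting)

start=A accept=F A-0->B A-1->C B-0->B B-1->B C-0->B C-1->D D-0->E D-1->D E-0->F E-1->E F-0->B F-1->F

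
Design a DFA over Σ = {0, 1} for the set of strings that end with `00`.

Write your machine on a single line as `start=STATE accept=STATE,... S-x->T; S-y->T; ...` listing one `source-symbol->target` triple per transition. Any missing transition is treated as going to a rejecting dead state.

Let each state record the length of the longest suffix of the input read so far that is also a prefix of `00`. q1 means the last symbol is `0`; q2 means the last 2 symbols are `00`. Accept only at q2, where the string currently ends in `00`.
3 states suffice.
        0   1  
>  q0   q1  q0 
   q1   q2  q0 
 * q2   q2  q0 
(> = start, * = accepting)

start=q0; accept=q2; q0-0->q1; q0-1->q0; q1-0->q2; q1-1->q0; q2-0->q2; q2-1->q0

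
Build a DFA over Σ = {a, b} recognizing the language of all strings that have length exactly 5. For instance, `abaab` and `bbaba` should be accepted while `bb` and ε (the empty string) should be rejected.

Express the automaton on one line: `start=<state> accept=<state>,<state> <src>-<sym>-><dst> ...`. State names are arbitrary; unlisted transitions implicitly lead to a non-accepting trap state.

start=s0 accept=s5 s0-a->s1 s0-b->s1 s1-a->s2 s1-b->s2 s2-a->s3 s2-b->s3 s3-a->s4 s3-b->s4 s4-a->s5 s4-b->s5 s5-a->s6 s5-b->s6 s6-a->s6 s6-b->s6

We only need to distinguish lengths 0, 1, …, 5, and '>5'. Chain s0 → s1 → s2 → s3 → s4 → s5 → s6 on every symbol, with s6 looping. Accepting states: {s5}.
7 states suffice.
        a   b  
>  s0   s1  s1 
   s1   s2  s2 
   s2   s3  s3 
   s3   s4  s4 
   s4   s5  s5 
 * s5   s6  s6 
   s6   s6  s6 
(> = start, * = accepting)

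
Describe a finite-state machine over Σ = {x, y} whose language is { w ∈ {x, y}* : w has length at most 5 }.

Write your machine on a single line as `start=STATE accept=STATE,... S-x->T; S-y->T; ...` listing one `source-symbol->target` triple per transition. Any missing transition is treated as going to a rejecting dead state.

start=q0; accept=q0,q1,q2,q3,q4,q5; q0-x->q1; q0-y->q1; q1-x->q2; q1-y->q2; q2-x->q3; q2-y->q3; q3-x->q4; q3-y->q4; q4-x->q5; q4-y->q5; q5-x->q6; q5-y->q6; q6-x->q6; q6-y->q6

Count input length up to 6: every symbol moves from q0 toward q6, which means 'more than 5' and absorbs. Accept from {q0, q1, q2, q3, q4, q5}.
7 states suffice.
        x   y  
>* q0   q1  q1 
 * q1   q2  q2 
 * q2   q3  q3 
 * q3   q4  q4 
 * q4   q5  q5 
 * q5   q6  q6 
   q6   q6  q6 
(> = start, * = accepting)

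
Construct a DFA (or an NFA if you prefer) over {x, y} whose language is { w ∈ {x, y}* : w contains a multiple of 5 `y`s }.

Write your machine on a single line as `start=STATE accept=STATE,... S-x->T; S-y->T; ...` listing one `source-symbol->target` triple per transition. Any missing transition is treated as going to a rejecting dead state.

The only thing that matters is how many `y`s have appeared, reduced mod 5. Use one state per residue: q0 for 0, …, q4 for 4. Reading `y` moves to the next residue; anything else stays put. q0 is accepting.
        x   y  
>* q0   q0  q1 
   q1   q1  q2 
   q2   q2  q3 
   q3   q3  q4 
   q4   q4  q0 
(> = start, * = accepting)

start=q0; accept=q0; q0-x->q0; q0-y->q1; q1-x->q1; q1-y->q2; q2-x->q2; q2-y->q3; q3-x->q3; q3-y->q4; q4-x->q4; q4-y->q0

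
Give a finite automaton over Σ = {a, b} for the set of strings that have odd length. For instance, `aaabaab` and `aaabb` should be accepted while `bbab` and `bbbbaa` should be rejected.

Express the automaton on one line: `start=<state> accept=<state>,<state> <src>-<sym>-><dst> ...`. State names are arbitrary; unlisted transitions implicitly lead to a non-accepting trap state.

Count input length modulo 2: every symbol advances one step around the cycle s0 → s1 → s0. Accept at s1.
        a   b  
>  s0   s1  s1 
 * s1   s0  s0 
(> = start, * = accepting)

start=s0 accept=s1 s0-a->s1 s0-b->s1 s1-a->s0 s1-b->s0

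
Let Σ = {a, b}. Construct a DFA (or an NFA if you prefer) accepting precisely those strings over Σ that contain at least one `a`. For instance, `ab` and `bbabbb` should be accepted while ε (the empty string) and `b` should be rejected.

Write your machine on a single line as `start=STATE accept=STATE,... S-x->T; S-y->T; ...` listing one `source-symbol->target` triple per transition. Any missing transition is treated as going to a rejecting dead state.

Count `a`s, saturating at 2: state q0 means no `a` yet, q1 means one `a` seen, q2 means more than one. Each `a` increments (capped at q2); other symbols loop. Accept from {q1, q2}.
A 3-state machine:
        a   b  
>  q0   q1  q0 
 * q1   q2  q1 
 * q2   q2  q2 
(> = start, * = accepting)

start=q0; accept=q1,q2; q0-a->q1; q0-b->q0; q1-a->q2; q1-b->q1; q2-a->q2; q2-b->q2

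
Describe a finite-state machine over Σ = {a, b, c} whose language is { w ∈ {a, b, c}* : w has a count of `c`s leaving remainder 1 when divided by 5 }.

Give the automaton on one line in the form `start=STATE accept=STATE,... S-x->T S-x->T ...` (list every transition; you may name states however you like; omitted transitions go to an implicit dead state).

Keep the running count of `c`s modulo 5: each `c` advances along the cycle S0 → S1 → S2 → S3 → S4 → S0 while other symbols loop. Accept at S1.
        a   b   c  
>  S0   S0  S0  S1 
 * S1   S1  S1  S2 
   S2   S2  S2  S3 
   S3   S3  S3  S4 
   S4   S4  S4  S0 
(> = start, * = accepting)

start=S0 accept=S1 S0-a->S0 S0-b->S0 S0-c->S1 S1-a->S1 S1-b->S1 S1-c->S2 S2-a->S2 S2-b->S2 S2-c->S3 S3-a->S3 S3-b->S3 S3-c->S4 S4-a->S4 S4-b->S4 S4-c->S0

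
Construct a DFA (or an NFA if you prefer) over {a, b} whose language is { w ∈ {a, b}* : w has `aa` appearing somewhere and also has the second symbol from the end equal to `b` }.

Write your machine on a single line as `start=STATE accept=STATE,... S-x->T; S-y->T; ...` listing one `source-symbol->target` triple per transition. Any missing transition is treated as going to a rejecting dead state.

Build one automaton per condition and run them in lockstep. One (3 states) tracks whether and how much of `aa` has been seen; the other (7 states) tracks the last 2 symbols read. Each combined state is a pair, one component from each; accept when both components accept.
10 states suffice.
        a   b  
>  q0   q1  q2 
   q1   q3  q4 
   q2   q5  q6 
   q3   q3  q7 
   q4   q5  q6 
   q5   q3  q4 
   q6   q5  q6 
   q7   q8  q9 
 * q8   q3  q7 
 * q9   q8  q9 
(> = start, * = accepting)

start=q0; accept=q8,q9; q0-a->q1; q0-b->q2; q1-a->q3; q1-b->q4; q2-a->q5; q2-b->q6; q3-a->q3; q3-b->q7; q4-a->q5; q4-b->q6; q5-a->q3; q5-b->q4; q6-a->q5; q6-b->q6; q7-a->q8; q7-b->q9; q8-a->q3; q8-b->q7; q9-a->q8; q9-b->q9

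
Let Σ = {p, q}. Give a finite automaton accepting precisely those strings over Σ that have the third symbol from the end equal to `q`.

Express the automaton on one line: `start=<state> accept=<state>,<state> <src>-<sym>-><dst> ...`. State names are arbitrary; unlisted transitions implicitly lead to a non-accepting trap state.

start=S0 accept=S11,S12,S13,S14 S0-p->S1 S0-q->S2 S1-p->S3 S1-q->S4 S2-p->S5 S2-q->S6 S3-p->S7 S3-q->S8 S4-p->S9 S4-q->S10 S5-p->S11 S5-q->S12 S6-p->S13 S6-q->S14 S7-p->S7 S7-q->S8 S8-p->S9 S8-q->S10 S9-p->S11 S9-q->S12 S10-p->S13 S10-q->S14 S11-p->S7 S11-q->S8 S12-p->S9 S12-q->S10 S13-p->S11 S13-q->S12 S14-p->S13 S14-q->S14

A DFA must remember the last 3 symbols (since which symbol is third-to-last isn't known until the input ends). Use one state per possible window of the last ≤3 symbols; accept from those whose window starts with `q`.
With 15 states:
          p    q  
>  S0     S1   S2 
   S1     S3   S4 
   S2     S5   S6 
   S3     S7   S8 
   S4     S9  S10 
   S5    S11  S12 
   S6    S13  S14 
   S7     S7   S8 
   S8     S9  S10 
   S9    S11  S12 
   S10   S13  S14 
 * S11    S7   S8 
 * S12    S9  S10 
 * S13   S11  S12 
 * S14   S13  S14 
(> = start, * = accepting)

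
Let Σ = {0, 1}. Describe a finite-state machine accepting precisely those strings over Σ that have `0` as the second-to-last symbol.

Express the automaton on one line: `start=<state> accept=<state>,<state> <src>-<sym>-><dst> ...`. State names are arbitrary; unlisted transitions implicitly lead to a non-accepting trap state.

A DFA must remember the last 2 symbols (since which symbol is second-to-last isn't known until the input ends). Use one state per possible window of the last ≤2 symbols; accept from those whose window starts with `0`.
7 states suffice.
        0   1  
>  q0   q1  q2 
   q1   q3  q4 
   q2   q5  q6 
 * q3   q3  q4 
 * q4   q5  q6 
   q5   q3  q4 
   q6   q5  q6 
(> = start, * = accepting)

start=q0 accept=q3,q4 q0-0->q1 q0-1->q2 q1-0->q3 q1-1->q4 q2-0->q5 q2-1->q6 q3-0->q3 q3-1->q4 q4-0->q5 q4-1->q6 q5-0->q3 q5-1->q4 q6-0->q5 q6-1->q6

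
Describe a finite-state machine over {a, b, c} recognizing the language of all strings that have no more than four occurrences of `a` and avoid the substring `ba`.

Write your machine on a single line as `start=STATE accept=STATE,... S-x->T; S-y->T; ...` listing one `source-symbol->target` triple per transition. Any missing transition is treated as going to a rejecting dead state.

start=S0; accept=S0,S1,S2,S3,S4,S6,S7,S8,S9; S0-a->S1; S0-b->S2; S0-c->S0; S1-a->S3; S1-b->S4; S1-c->S1; S2-a->S5; S2-b->S2; S2-c->S0; S3-a->S6; S3-b->S7; S3-c->S3; S4-a->S5; S4-b->S4; S4-c->S1; S5-a->S5; S5-b->S5; S5-c->S5; S6-a->S8; S6-b->S9; S6-c->S6; S7-a->S5; S7-b->S7; S7-c->S3; S8-a->S5; S8-b->S8; S8-c->S8; S9-a->S5; S9-b->S9; S9-c->S6

Handle the two conditions separately and then intersect. The first has 6 states tracking the count of `a`s, saturating at 5; the second has 3 states tracking partial matches of the forbidden pattern `ba`. A product state is a pair (one from each), accepting exactly when both do. Minimizing collapses redundant product states.
A 10-state machine:
        a   b   c  
>* S0   S1  S2  S0 
 * S1   S3  S4  S1 
 * S2   S5  S2  S0 
 * S3   S6  S7  S3 
 * S4   S5  S4  S1 
   S5   S5  S5  S5 
 * S6   S8  S9  S6 
 * S7   S5  S7  S3 
 * S8   S5  S8  S8 
 * S9   S5  S9  S6 
(> = start, * = accepting)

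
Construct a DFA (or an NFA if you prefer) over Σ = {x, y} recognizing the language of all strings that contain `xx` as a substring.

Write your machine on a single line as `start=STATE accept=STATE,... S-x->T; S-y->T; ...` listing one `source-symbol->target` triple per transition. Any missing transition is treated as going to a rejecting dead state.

start=q0; accept=q2; q0-x->q1; q0-y->q0; q1-x->q2; q1-y->q0; q2-x->q2; q2-y->q2

Track how much of `xx` has been matched so far: state q0 is no progress, q2 is the absorbing accept state reached once `xx` has occurred. Intermediate states record partial matches; on a mismatch, fall back to the longest reusable overlap.
3 states suffice.
        x   y  
>  q0   q1  q0 
   q1   q2  q0 
 * q2   q2  q2 
(> = start, * = accepting)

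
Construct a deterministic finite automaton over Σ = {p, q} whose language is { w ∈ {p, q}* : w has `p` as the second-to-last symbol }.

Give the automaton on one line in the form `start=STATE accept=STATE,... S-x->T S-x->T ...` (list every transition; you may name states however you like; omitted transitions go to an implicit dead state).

Because acceptance depends on a position counted from the end, the machine has to buffer the most recent 2 symbols. Make each state the string of the last up-to-2 symbols read; on input `x` shift the window left and append `x`. Accept when the buffered window has length 2 and begins with `p`.
With 7 states:
        p   q  
>  s0   s1  s2 
   s1   s3  s4 
   s2   s5  s6 
 * s3   s3  s4 
 * s4   s5  s6 
   s5   s3  s4 
   s6   s5  s6 
(> = start, * = accepting)

start=s0 accept=s3,s4 s0-p->s1 s0-q->s2 s1-p->s3 s1-q->s4 s2-p->s5 s2-q->s6 s3-p->s3 s3-q->s4 s4-p->s5 s4-q->s6 s5-p->s3 s5-q->s4 s6-p->s5 s6-q->s6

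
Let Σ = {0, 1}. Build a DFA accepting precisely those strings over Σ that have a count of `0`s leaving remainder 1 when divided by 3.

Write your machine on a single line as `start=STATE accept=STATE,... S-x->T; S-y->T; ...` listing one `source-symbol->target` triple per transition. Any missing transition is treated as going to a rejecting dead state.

start=S0; accept=S1; S0-0->S1; S0-1->S0; S1-0->S2; S1-1->S1; S2-0->S0; S2-1->S2

Keep the running count of `0`s modulo 3: each `0` advances along the cycle S0 → S1 → S2 → S0 while other symbols loop. Accept at S1.
        0   1  
>  S0   S1  S0 
 * S1   S2  S1 
   S2   S0  S2 
(> = start, * = accepting)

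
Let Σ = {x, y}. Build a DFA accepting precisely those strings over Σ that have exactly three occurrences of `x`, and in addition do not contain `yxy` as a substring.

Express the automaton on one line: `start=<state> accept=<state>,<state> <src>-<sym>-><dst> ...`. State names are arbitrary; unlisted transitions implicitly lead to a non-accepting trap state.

start=A accept=G,K A-x->B A-y->C B-x->D B-y->E C-x->F C-y->C D-x->G D-y->H E-x->I E-y->E F-x->D F-y->J G-x->J G-y->G H-x->K H-y->H I-x->G I-y->J J-x->J J-y->J K-x->J K-y->J

Build one automaton per condition and run them in lockstep. One (5 states) tracks the count of `x`s, saturating at 4; the other (4 states) tracks partial matches of the forbidden pattern `yxy`. Each combined state is a pair, one component from each; accept when both components accept. Equivalent product states are then merged.
An 11-state machine:
       x  y 
>  A   B  C 
   B   D  E 
   C   F  C 
   D   G  H 
   E   I  E 
   F   D  J 
 * G   J  G 
   H   K  H 
   I   G  J 
   J   J  J 
 * K   J  J 
(> = start, * = accepting)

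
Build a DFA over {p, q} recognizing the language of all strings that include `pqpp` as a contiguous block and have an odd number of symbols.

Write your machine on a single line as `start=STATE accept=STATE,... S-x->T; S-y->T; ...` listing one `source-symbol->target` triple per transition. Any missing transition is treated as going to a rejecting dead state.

Handle the two conditions separately and then intersect. One (5 states) tracks whether and how much of `pqpp` has been seen; the other (2 states) tracks the input length modulo 2. Each combined state is a pair, one component from each; accept when both components accept.
       p  q 
>  A   B  C 
   B   D  E 
   C   D  A 
   D   B  F 
   E   G  C 
   F   H  A 
   G   I  E 
   H   J  F 
   I   J  J 
 * J   I  I 
(> = start, * = accepting)

start=A; accept=J; A-p->B; A-q->C; B-p->D; B-q->E; C-p->D; C-q->A; D-p->B; D-q->F; E-p->G; E-q->C; F-p->H; F-q->A; G-p->I; G-q->E; H-p->J; H-q->F; I-p->J; I-q->J; J-p->I; J-q->I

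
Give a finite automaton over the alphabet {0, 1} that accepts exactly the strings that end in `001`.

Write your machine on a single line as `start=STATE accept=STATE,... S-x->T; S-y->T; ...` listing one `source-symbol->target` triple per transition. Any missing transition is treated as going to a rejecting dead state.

Remember how much of `001` the current input suffix matches. State q0 means no match yet; q1 means the last symbol is `0`; q2 means the last 2 symbols are `00`; q3 means the last 3 symbols are `001`. Only q3 accepts. On a mismatch, fall back to the longest proper suffix that is still a prefix of `001`.
A 4-state machine:
        0   1  
>  q0   q1  q0 
   q1   q2  q0 
   q2   q2  q3 
 * q3   q1  q0 
(> = start, * = accepting)

start=q0; accept=q3; q0-0->q1; q0-1->q0; q1-0->q2; q1-1->q0; q2-0->q2; q2-1->q3; q3-0->q1; q3-1->q0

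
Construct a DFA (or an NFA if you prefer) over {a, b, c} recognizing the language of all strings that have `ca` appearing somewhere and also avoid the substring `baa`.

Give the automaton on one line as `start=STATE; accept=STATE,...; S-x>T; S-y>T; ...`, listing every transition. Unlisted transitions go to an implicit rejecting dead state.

start=s0; accept=s4,s6,s7; s0-a>s0; s0-b>s1; s0-c>s2; s1-a>s3; s1-b>s1; s1-c>s2; s2-a>s4; s2-b>s1; s2-c>s2; s3-a>s5; s3-b>s1; s3-c>s2; s4-a>s4; s4-b>s6; s4-c>s4; s5-a>s5; s5-b>s5; s5-c>s5; s6-a>s7; s6-b>s6; s6-c>s4; s7-a>s5; s7-b>s6; s7-c>s4

Handle the two conditions separately and then intersect. One (3 states) tracks whether and how much of `ca` has been seen; the other (4 states) tracks partial matches of the forbidden pattern `baa`. Each combined state is a pair, one component from each; accept when both components accept. Equivalent product states are then merged.
An 8-state machine:
        a   b   c  
>  s0   s0  s1  s2 
   s1   s3  s1  s2 
   s2   s4  s1  s2 
   s3   s5  s1  s2 
 * s4   s4  s6  s4 
   s5   s5  s5  s5 
 * s6   s7  s6  s4 
 * s7   s5  s6  s4 
(> = start, * = accepting)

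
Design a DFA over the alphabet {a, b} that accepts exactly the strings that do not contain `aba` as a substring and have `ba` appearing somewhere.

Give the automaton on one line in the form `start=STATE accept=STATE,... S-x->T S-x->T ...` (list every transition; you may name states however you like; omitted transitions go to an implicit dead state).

start=s0 accept=s4,s6,s7 s0-a->s1 s0-b->s2 s1-a->s1 s1-b->s3 s2-a->s4 s2-b->s2 s3-a->s5 s3-b->s2 s4-a->s4 s4-b->s6 s5-a->s5 s5-b->s5 s6-a->s5 s6-b->s7 s7-a->s4 s7-b->s7

Run two small machines in parallel and take their product. The first has 4 states tracking partial matches of the forbidden pattern `aba`; the second has 3 states tracking whether and how much of `ba` has been seen. A product state is a pair (one from each), accepting exactly when both do.
        a   b  
>  s0   s1  s2 
   s1   s1  s3 
   s2   s4  s2 
   s3   s5  s2 
 * s4   s4  s6 
   s5   s5  s5 
 * s6   s5  s7 
 * s7   s4  s7 
(> = start, * = accepting)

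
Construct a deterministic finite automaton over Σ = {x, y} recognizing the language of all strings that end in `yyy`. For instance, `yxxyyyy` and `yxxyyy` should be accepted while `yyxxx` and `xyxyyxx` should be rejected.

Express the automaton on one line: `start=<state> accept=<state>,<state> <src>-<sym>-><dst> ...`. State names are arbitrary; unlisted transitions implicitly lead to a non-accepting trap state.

Remember how much of `yyy` the current input suffix matches. State S0 means no match yet; S1 means the last symbol is `y`; S2 means the last 2 symbols are `yy`; S3 means the last 3 symbols are `yyy`. Only S3 accepts. On a mismatch, fall back to the longest proper suffix that is still a prefix of `yyy`.
4 states suffice.
        x   y  
>  S0   S0  S1 
   S1   S0  S2 
   S2   S0  S3 
 * S3   S0  S3 
(> = start, * = accepting)

start=S0 accept=S3 S0-x->S0 S0-y->S1 S1-x->S0 S1-y->S2 S2-x->S0 S2-y->S3 S3-x->S0 S3-y->S3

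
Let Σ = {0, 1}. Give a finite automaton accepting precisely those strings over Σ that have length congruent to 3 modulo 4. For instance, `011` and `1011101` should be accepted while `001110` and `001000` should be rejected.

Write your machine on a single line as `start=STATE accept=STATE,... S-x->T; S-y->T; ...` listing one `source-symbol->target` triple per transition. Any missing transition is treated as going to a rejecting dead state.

Only the length mod 4 matters, so use a 4-cycle: from any state, every input symbol moves to the next state, wrapping S3 back to S0. Mark S3 accepting.
A 4-state machine:
        0   1  
>  S0   S1  S1 
   S1   S2  S2 
   S2   S3  S3 
 * S3   S0  S0 
(> = start, * = accepting)

start=S0; accept=S3; S0-0->S1; S0-1->S1; S1-0->S2; S1-1->S2; S2-0->S3; S2-1->S3; S3-0->S0; S3-1->S0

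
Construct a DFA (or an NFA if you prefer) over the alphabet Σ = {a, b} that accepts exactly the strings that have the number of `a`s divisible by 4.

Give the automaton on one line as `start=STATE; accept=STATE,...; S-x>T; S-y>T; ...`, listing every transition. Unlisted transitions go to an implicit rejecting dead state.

start=q0; accept=q0; q0-a>q1; q0-b>q0; q1-a>q2; q1-b>q1; q2-a>q3; q2-b>q2; q3-a>q0; q3-b>q3

Keep the running count of `a`s modulo 4: each `a` advances along the cycle q0 → q1 → q2 → q3 → q0 while other symbols loop. Accept at q0.
A 4-state machine:
        a   b  
>* q0   q1  q0 
   q1   q2  q1 
   q2   q3  q2 
   q3   q0  q3 
(> = start, * = accepting)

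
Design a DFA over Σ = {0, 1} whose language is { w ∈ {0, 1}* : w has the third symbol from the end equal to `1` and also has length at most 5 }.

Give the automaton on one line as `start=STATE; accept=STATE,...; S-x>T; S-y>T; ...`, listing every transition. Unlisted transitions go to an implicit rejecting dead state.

Build one automaton per condition and run them in lockstep. One (15 states) tracks the last 3 symbols read; the other (7 states) tracks the input length, saturating at 6. Each combined state is a pair, one component from each; accept when both components accept. Equivalent product states are then merged.
          0    1  
>  S0     S1   S2 
   S1     S3   S4 
   S2     S5   S6 
   S3     S7   S8 
   S4     S9  S10 
   S5    S11  S12 
   S6    S13  S14 
   S7     S7   S7 
   S8     S9   S9 
   S9    S11  S11 
   S10   S13  S13 
 * S11    S7   S7 
 * S12    S9   S9 
 * S13   S11  S11 
 * S14   S13  S13 
(> = start, * = accepting)

start=S0; accept=S11,S12,S13,S14; S0-0>S1; S0-1>S2; S1-0>S3; S1-1>S4; S2-0>S5; S2-1>S6; S3-0>S7; S3-1>S8; S4-0>S9; S4-1>S10; S5-0>S11; S5-1>S12; S6-0>S13; S6-1>S14; S7-0>S7; S7-1>S7; S8-0>S9; S8-1>S9; S9-0>S11; S9-1>S11; S10-0>S13; S10-1>S13; S11-0>S7; S11-1>S7; S12-0>S9; S12-1>S9; S13-0>S11; S13-1>S11; S14-0>S13; S14-1>S13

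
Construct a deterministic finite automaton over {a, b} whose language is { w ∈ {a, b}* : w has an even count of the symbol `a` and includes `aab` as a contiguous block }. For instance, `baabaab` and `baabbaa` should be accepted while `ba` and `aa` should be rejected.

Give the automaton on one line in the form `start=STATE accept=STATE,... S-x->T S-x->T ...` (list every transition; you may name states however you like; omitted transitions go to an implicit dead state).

Handle the two conditions separately and then intersect. One (2 states) tracks the count of `a`s modulo 2; the other (4 states) tracks whether and how much of `aab` has been seen. Each combined state is a pair, one component from each; accept when both components accept.
An 8-state machine:
        a   b  
>  q0   q1  q0 
   q1   q2  q3 
   q2   q4  q5 
   q3   q6  q3 
   q4   q2  q7 
 * q5   q7  q5 
   q6   q4  q0 
   q7   q5  q7 
(> = start, * = accepting)

start=q0 accept=q5 q0-a->q1 q0-b->q0 q1-a->q2 q1-b->q3 q2-a->q4 q2-b->q5 q3-a->q6 q3-b->q3 q4-a->q2 q4-b->q7 q5-a->q7 q5-b->q5 q6-a->q4 q6-b->q0 q7-a->q5 q7-b->q7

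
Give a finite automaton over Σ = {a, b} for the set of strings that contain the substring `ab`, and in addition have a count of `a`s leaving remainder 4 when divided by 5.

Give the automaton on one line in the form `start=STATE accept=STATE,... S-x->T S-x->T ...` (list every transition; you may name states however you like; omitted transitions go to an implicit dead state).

Handle the two conditions separately and then intersect. The first has 3 states tracking whether and how much of `ab` has been seen; the second has 5 states tracking the count of `a`s modulo 5. A product state is a pair (one from each), accepting exactly when both do.
          a    b  
>  q0     q1   q0 
   q1     q2   q3 
   q2     q4   q5 
   q3     q5   q3 
   q4     q6   q7 
   q5     q7   q5 
   q6     q8   q9 
   q7     q9   q7 
   q8     q1  q10 
 * q9    q10   q9 
   q10    q3  q10 
(> = start, * = accepting)

start=q0 accept=q9 q0-a->q1 q0-b->q0 q1-a->q2 q1-b->q3 q2-a->q4 q2-b->q5 q3-a->q5 q3-b->q3 q4-a->q6 q4-b->q7 q5-a->q7 q5-b->q5 q6-a->q8 q6-b->q9 q7-a->q9 q7-b->q7 q8-a->q1 q8-b->q10 q9-a->q10 q9-b->q9 q10-a->q3 q10-b->q10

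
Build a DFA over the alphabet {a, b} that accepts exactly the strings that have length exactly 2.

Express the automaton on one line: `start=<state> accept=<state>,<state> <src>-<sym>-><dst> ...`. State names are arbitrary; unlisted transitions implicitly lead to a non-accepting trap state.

Count input length up to 3: every symbol moves from q0 toward q3, which means 'more than 2' and absorbs. Accept from {q2}.
With 4 states:
        a   b  
>  q0   q1  q1 
   q1   q2  q2 
 * q2   q3  q3 
   q3   q3  q3 
(> = start, * = accepting)

start=q0 accept=q2 q0-a->q1 q0-b->q1 q1-a->q2 q1-b->q2 q2-a->q3 q2-b->q3 q3-a->q3 q3-b->q3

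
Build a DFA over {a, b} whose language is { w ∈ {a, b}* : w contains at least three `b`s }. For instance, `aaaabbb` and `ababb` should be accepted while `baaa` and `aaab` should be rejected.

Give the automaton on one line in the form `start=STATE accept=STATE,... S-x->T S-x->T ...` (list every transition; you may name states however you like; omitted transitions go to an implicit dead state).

Count `b`s, saturating at 4: states s0 through s3 mean 0 through 3 `b`s seen; s4 means more than 3. Each `b` increments (capped at s4); other symbols loop. Accept from {s3, s4}.
5 states suffice.
        a   b  
>  s0   s0  s1 
   s1   s1  s2 
   s2   s2  s3 
 * s3   s3  s4 
 * s4   s4  s4 
(> = start, * = accepting)

start=s0 accept=s3,s4 s0-a->s0 s0-b->s1 s1-a->s1 s1-b->s2 s2-a->s2 s2-b->s3 s3-a->s3 s3-b->s4 s4-a->s4 s4-b->s4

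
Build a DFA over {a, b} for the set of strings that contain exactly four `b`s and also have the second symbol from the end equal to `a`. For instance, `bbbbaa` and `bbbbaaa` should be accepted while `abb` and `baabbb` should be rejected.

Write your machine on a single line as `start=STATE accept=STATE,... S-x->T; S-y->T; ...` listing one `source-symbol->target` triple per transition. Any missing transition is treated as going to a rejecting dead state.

Handle the two conditions separately and then intersect. One (6 states) tracks the count of `b`s, saturating at 5; the other (7 states) tracks the last 2 symbols read. Each combined state is a pair, one component from each; accept when both components accept.
A 23-state machine:
          a    b  
>  S0     S1   S2 
   S1     S3   S4 
   S2     S5   S6 
   S3     S3   S4 
   S4     S5   S6 
   S5     S7   S8 
   S6     S9  S10 
   S7     S7   S8 
   S8     S9  S10 
   S9    S11  S12 
   S10   S13  S14 
   S11   S11  S12 
   S12   S13  S14 
   S13   S15  S16 
   S14   S17  S18 
   S15   S15  S16 
 * S16   S17  S18 
   S17   S19  S20 
   S18   S21  S18 
 * S19   S19  S20 
   S20   S21  S18 
   S21   S22  S20 
   S22   S22  S20 
(> = start, * = accepting)

start=S0; accept=S16,S19; S0-a->S1; S0-b->S2; S1-a->S3; S1-b->S4; S2-a->S5; S2-b->S6; S3-a->S3; S3-b->S4; S4-a->S5; S4-b->S6; S5-a->S7; S5-b->S8; S6-a->S9; S6-b->S10; S7-a->S7; S7-b->S8; S8-a->S9; S8-b->S10; S9-a->S11; S9-b->S12; S10-a->S13; S10-b->S14; S11-a->S11; S11-b->S12; S12-a->S13; S12-b->S14; S13-a->S15; S13-b->S16; S14-a->S17; S14-b->S18; S15-a->S15; S15-b->S16; S16-a->S17; S16-b->S18; S17-a->S19; S17-b->S20; S18-a->S21; S18-b->S18; S19-a->S19; S19-b->S20; S20-a->S21; S20-b->S18; S21-a->S22; S21-b->S20; S22-a->S22; S22-b->S20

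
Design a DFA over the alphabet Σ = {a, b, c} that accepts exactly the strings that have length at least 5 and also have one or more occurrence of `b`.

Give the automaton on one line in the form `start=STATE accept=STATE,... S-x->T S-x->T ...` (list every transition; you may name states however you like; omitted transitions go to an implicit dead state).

Run two small machines in parallel and take their product. One (7 states) tracks the input length, saturating at 6; the other (3 states) tracks the count of `b`s, saturating at 2. Each combined state is a pair, one component from each; accept when both components accept.
          a    b    c  
>  s0     s1   s2   s1 
   s1     s3   s4   s3 
   s2     s4   s5   s4 
   s3     s6   s7   s6 
   s4     s7   s8   s7 
   s5     s8   s8   s8 
   s6     s9  s10   s9 
   s7    s10  s11  s10 
   s8    s11  s11  s11 
   s9    s12  s13  s12 
   s10   s13  s14  s13 
   s11   s14  s14  s14 
   s12   s15  s16  s15 
 * s13   s16  s17  s16 
 * s14   s17  s17  s17 
   s15   s15  s16  s15 
 * s16   s16  s17  s16 
 * s17   s17  s17  s17 
(> = start, * = accepting)

start=s0 accept=s13,s14,s16,s17 s0-a->s1 s0-b->s2 s0-c->s1 s1-a->s3 s1-b->s4 s1-c->s3 s2-a->s4 s2-b->s5 s2-c->s4 s3-a->s6 s3-b->s7 s3-c->s6 s4-a->s7 s4-b->s8 s4-c->s7 s5-a->s8 s5-b->s8 s5-c->s8 s6-a->s9 s6-b->s10 s6-c->s9 s7-a->s10 s7-b->s11 s7-c->s10 s8-a->s11 s8-b->s11 s8-c->s11 s9-a->s12 s9-b->s13 s9-c->s12 s10-a->s13 s10-b->s14 s10-c->s13 s11-a->s14 s11-b->s14 s11-c->s14 s12-a->s15 s12-b->s16 s12-c->s15 s13-a->s16 s13-b->s17 s13-c->s16 s14-a->s17 s14-b->s17 s14-c->s17 s15-a->s15 s15-b->s16 s15-c->s15 s16-a->s16 s16-b->s17 s16-c->s16 s17-a->s17 s17-b->s17 s17-c->s17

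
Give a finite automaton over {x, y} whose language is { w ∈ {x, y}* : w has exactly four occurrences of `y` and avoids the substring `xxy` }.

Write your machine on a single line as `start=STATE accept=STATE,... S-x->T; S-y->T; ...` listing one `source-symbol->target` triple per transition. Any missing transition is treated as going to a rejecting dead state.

Run two small machines in parallel and take their product. The first has 6 states tracking the count of `y`s, saturating at 5; the second has 4 states tracking partial matches of the forbidden pattern `xxy`. A product state is a pair (one from each), accepting exactly when both do.
23 states suffice.
       x  y 
>  A   B  C 
   B   D  C 
   C   E  F 
   D   D  G 
   E   H  F 
   F   I  J 
   G   G  K 
   H   H  K 
   I   L  J 
   J   M  N 
   K   K  O 
   L   L  O 
   M   P  N 
 * N   Q  R 
   O   O  S 
   P   P  S 
 * Q   T  R 
   R   U  R 
   S   S  V 
 * T   T  V 
   U   W  R 
   V   V  V 
   W   W  V 
(> = start, * = accepting)

start=A; accept=N,Q,T; A-x->B; A-y->C; B-x->D; B-y->C; C-x->E; C-y->F; D-x->D; D-y->G; E-x->H; E-y->F; F-x->I; F-y->J; G-x->G; G-y->K; H-x->H; H-y->K; I-x->L; I-y->J; J-x->M; J-y->N; K-x->K; K-y->O; L-x->L; L-y->O; M-x->P; M-y->N; N-x->Q; N-y->R; O-x->O; O-y->S; P-x->P; P-y->S; Q-x->T; Q-y->R; R-x->U; R-y->R; S-x->S; S-y->V; T-x->T; T-y->V; U-x->W; U-y->R; V-x->V; V-y->V; W-x->W; W-y->V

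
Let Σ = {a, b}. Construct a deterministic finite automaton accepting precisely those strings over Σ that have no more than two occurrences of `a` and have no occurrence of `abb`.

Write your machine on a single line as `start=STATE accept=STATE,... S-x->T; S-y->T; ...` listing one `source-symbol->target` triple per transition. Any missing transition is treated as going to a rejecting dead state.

Run two small machines in parallel and take their product. One (4 states) tracks the count of `a`s, saturating at 3; the other (4 states) tracks partial matches of the forbidden pattern `abb`. Each combined state is a pair, one component from each; accept when both components accept. Minimizing collapses redundant product states.
        a   b  
>* S0   S1  S0 
 * S1   S2  S3 
 * S2   S4  S5 
 * S3   S2  S4 
   S4   S4  S4 
 * S5   S4  S4 
(> = start, * = accepting)

start=S0; accept=S0,S1,S2,S3,S5; S0-a->S1; S0-b->S0; S1-a->S2; S1-b->S3; S2-a->S4; S2-b->S5; S3-a->S2; S3-b->S4; S4-a->S4; S4-b->S4; S5-a->S4; S5-b->S4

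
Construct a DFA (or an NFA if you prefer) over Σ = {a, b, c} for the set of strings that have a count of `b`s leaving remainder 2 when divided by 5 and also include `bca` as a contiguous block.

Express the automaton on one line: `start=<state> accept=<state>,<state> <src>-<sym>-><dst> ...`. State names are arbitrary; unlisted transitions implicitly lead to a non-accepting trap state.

start=S0 accept=S12 S0-a->S0 S0-b->S1 S0-c->S0 S1-a->S2 S1-b->S3 S1-c->S4 S2-a->S2 S2-b->S3 S2-c->S2 S3-a->S5 S3-b->S6 S3-c->S7 S4-a->S8 S4-b->S3 S4-c->S2 S5-a->S5 S5-b->S6 S5-c->S5 S6-a->S9 S6-b->S10 S6-c->S11 S7-a->S12 S7-b->S6 S7-c->S5 S8-a->S8 S8-b->S12 S8-c->S8 S9-a->S9 S9-b->S10 S9-c->S9 S10-a->S13 S10-b->S14 S10-c->S15 S11-a->S16 S11-b->S10 S11-c->S9 S12-a->S12 S12-b->S16 S12-c->S12 S13-a->S13 S13-b->S14 S13-c->S13 S14-a->S0 S14-b->S1 S14-c->S17 S15-a->S18 S15-b->S14 S15-c->S13 S16-a->S16 S16-b->S18 S16-c->S16 S17-a->S19 S17-b->S1 S17-c->S0 S18-a->S18 S18-b->S19 S18-c->S18 S19-a->S19 S19-b->S8 S19-c->S19

Build one automaton per condition and run them in lockstep. The first has 5 states tracking the count of `b`s modulo 5; the second has 4 states tracking whether and how much of `bca` has been seen. A product state is a pair (one from each), accepting exactly when both do.
          a    b    c  
>  S0     S0   S1   S0 
   S1     S2   S3   S4 
   S2     S2   S3   S2 
   S3     S5   S6   S7 
   S4     S8   S3   S2 
   S5     S5   S6   S5 
   S6     S9  S10  S11 
   S7    S12   S6   S5 
   S8     S8  S12   S8 
   S9     S9  S10   S9 
   S10   S13  S14  S15 
   S11   S16  S10   S9 
 * S12   S12  S16  S12 
   S13   S13  S14  S13 
   S14    S0   S1  S17 
   S15   S18  S14  S13 
   S16   S16  S18  S16 
   S17   S19   S1   S0 
   S18   S18  S19  S18 
   S19   S19   S8  S19 
(> = start, * = accepting)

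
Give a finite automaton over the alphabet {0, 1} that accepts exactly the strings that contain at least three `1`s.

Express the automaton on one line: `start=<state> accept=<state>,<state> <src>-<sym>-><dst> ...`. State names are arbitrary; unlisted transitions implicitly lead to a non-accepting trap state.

start=S0 accept=S3,S4 S0-0->S0 S0-1->S1 S1-0->S1 S1-1->S2 S2-0->S2 S2-1->S3 S3-0->S3 S3-1->S4 S4-0->S4 S4-1->S4

Only the number of `1`s matters, and only up to 4. Make a chain S0 → S1 → S2 → S3 → S4 advanced by each `1` (with S4 absorbing); every other symbol self-loops. The accepting set is {S3, S4}.
5 states suffice.
        0   1  
>  S0   S0  S1 
   S1   S1  S2 
   S2   S2  S3 
 * S3   S3  S4 
 * S4   S4  S4 
(> = start, * = accepting)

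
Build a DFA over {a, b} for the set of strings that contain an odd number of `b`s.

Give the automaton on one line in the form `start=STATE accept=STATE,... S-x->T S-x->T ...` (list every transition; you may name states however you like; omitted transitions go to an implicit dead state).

start=s0 accept=s1 s0-a->s0 s0-b->s1 s1-a->s1 s1-b->s0

Keep the running count of `b`s modulo 2: each `b` advances along the cycle s0 → s1 → s0 while other symbols loop. Accept at s1.
A 2-state machine:
        a   b  
>  s0   s0  s1 
 * s1   s1  s0 
(> = start, * = accepting)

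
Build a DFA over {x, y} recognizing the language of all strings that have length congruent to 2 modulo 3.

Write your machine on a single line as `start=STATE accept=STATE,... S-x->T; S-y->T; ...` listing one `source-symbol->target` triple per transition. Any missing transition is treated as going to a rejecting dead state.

Count input length modulo 3: every symbol advances one step around the cycle A → B → C → A. Accept at C.
With 3 states:
       x  y 
>  A   B  B 
   B   C  C 
 * C   A  A 
(> = start, * = accepting)

start=A; accept=C; A-x->B; A-y->B; B-x->C; B-y->C; C-x->A; C-y->A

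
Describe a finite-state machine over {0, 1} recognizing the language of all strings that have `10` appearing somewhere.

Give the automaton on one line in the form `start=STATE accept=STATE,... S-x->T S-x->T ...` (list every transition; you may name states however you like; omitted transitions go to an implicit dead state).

start=A accept=C A-0->A A-1->B B-0->C B-1->B C-0->C C-1->C

States A..B record the length of the longest prefix of `10` that matches the current input suffix. Reaching C means `10` has been seen, and we stay there forever. Accept from C.
A 3-state machine:
       0  1 
>  A   A  B 
   B   C  B 
 * C   C  C 
(> = start, * = accepting)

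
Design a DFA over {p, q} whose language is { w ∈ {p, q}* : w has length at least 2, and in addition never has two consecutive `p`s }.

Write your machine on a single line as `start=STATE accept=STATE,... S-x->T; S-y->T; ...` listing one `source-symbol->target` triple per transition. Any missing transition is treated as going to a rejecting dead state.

Build one automaton per condition and run them in lockstep. The first has 4 states tracking the input length, saturating at 3; the second has 3 states tracking partial matches of the forbidden pattern `pp`. A product state is a pair (one from each), accepting exactly when both do. After merging equivalent states the machine shrinks.
       p  q 
>  A   B  C 
   B   D  E 
   C   F  E 
   D   D  D 
 * E   F  E 
 * F   D  E 
(> = start, * = accepting)

start=A; accept=E,F; A-p->B; A-q->C; B-p->D; B-q->E; C-p->F; C-q->E; D-p->D; D-q->D; E-p->F; E-q->E; F-p->D; F-q->E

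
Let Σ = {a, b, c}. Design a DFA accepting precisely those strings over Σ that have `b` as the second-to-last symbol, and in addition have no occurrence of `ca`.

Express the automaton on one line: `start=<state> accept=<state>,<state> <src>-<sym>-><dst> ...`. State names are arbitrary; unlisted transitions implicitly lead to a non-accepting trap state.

Handle the two conditions separately and then intersect. One (13 states) tracks the last 2 symbols read; the other (3 states) tracks partial matches of the forbidden pattern `ca`. Each combined state is a pair, one component from each; accept when both components accept. Equivalent product states are then merged.
With 7 states:
        a   b   c  
>  q0   q0  q1  q2 
   q1   q3  q4  q5 
   q2   q6  q1  q2 
 * q3   q0  q1  q2 
 * q4   q3  q4  q5 
 * q5   q6  q1  q2 
   q6   q6  q6  q6 
(> = start, * = accepting)

start=q0 accept=q3,q4,q5 q0-a->q0 q0-b->q1 q0-c->q2 q1-a->q3 q1-b->q4 q1-c->q5 q2-a->q6 q2-b->q1 q2-c->q2 q3-a->q0 q3-b->q1 q3-c->q2 q4-a->q3 q4-b->q4 q4-c->q5 q5-a->q6 q5-b->q1 q5-c->q2 q6-a->q6 q6-b->q6 q6-c->q6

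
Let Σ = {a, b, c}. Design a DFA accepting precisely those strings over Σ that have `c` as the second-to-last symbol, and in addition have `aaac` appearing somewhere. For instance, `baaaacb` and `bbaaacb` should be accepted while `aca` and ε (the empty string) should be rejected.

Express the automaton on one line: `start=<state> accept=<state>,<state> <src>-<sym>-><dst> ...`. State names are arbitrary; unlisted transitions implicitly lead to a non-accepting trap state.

Build one automaton per condition and run them in lockstep. The first has 13 states tracking the last 2 symbols read; the second has 5 states tracking whether and how much of `aaac` has been seen. A product state is a pair (one from each), accepting exactly when both do.
A 23-state machine:
          a    b    c  
>  s0     s1   s2   s3 
   s1     s4   s5   s6 
   s2     s7   s8   s9 
   s3    s10  s11  s12 
   s4    s13   s5   s6 
   s5     s7   s8   s9 
   s6    s10  s11  s12 
   s7     s4   s5   s6 
   s8     s7   s8   s9 
   s9    s10  s11  s12 
   s10    s4   s5   s6 
   s11    s7   s8   s9 
   s12   s10  s11  s12 
   s13   s13   s5  s14 
   s14   s15  s16  s17 
 * s15   s18  s19  s14 
 * s16   s20  s21  s22 
 * s17   s15  s16  s17 
   s18   s18  s19  s14 
   s19   s20  s21  s22 
   s20   s18  s19  s14 
   s21   s20  s21  s22 
   s22   s15  s16  s17 
(> = start, * = accepting)

start=s0 accept=s15,s16,s17 s0-a->s1 s0-b->s2 s0-c->s3 s1-a->s4 s1-b->s5 s1-c->s6 s2-a->s7 s2-b->s8 s2-c->s9 s3-a->s10 s3-b->s11 s3-c->s12 s4-a->s13 s4-b->s5 s4-c->s6 s5-a->s7 s5-b->s8 s5-c->s9 s6-a->s10 s6-b->s11 s6-c->s12 s7-a->s4 s7-b->s5 s7-c->s6 s8-a->s7 s8-b->s8 s8-c->s9 s9-a->s10 s9-b->s11 s9-c->s12 s10-a->s4 s10-b->s5 s10-c->s6 s11-a->s7 s11-b->s8 s11-c->s9 s12-a->s10 s12-b->s11 s12-c->s12 s13-a->s13 s13-b->s5 s13-c->s14 s14-a->s15 s14-b->s16 s14-c->s17 s15-a->s18 s15-b->s19 s15-c->s14 s16-a->s20 s16-b->s21 s16-c->s22 s17-a->s15 s17-b->s16 s17-c->s17 s18-a->s18 s18-b->s19 s18-c->s14 s19-a->s20 s19-b->s21 s19-c->s22 s20-a->s18 s20-b->s19 s20-c->s14 s21-a->s20 s21-b->s21 s21-c->s22 s22-a->s15 s22-b->s16 s22-c->s17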